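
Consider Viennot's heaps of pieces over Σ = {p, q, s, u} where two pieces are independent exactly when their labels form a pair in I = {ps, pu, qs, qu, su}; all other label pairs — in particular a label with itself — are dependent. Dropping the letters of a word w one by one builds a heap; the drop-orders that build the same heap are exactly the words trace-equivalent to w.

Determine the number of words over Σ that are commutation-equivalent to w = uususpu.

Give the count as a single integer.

105

drop 0:u onto floor
drop 1:u onto {0:u}
drop 2:s onto floor
drop 3:u onto {1:u}
drop 4:s onto {2:s}
drop 5:p onto floor
drop 6:u onto {3:u}
ground layer = {0:u, 2:s, 5:p}
drop-orders for the pieces not yet dropped (sum over which currently-grounded one goes next):
  1 to go: {4} 1  {5} 1  {6} 1
  2 to go: {2,4} 1  {3,6} 1  {4,5} 2  {4,6} 2  {5,6} 2
  3 to go: {1,3,6} 1  {2,4,5} 3  {2,4,6} 3  {3,4,6} 3  {3,5,6} 3  {4,5,6} 6
  4 to go: {0,1,3,6} 1  {1,3,4,6} 4  {1,3,5,6} 4  {2,3,4,6} 6  {2,4,5,6} 12  {3,4,5,6} 12
  5 to go: {0,1,3,4,6} 5  {0,1,3,5,6} 5  {1,2,3,4,6} 10  {1,3,4,5,6} 20  {2,3,4,5,6} 30
  if 0:u drops first: 60 orders
  if 2:s drops first: 30 orders
  if 5:p drops first: 15 orders
heap linearizations: 105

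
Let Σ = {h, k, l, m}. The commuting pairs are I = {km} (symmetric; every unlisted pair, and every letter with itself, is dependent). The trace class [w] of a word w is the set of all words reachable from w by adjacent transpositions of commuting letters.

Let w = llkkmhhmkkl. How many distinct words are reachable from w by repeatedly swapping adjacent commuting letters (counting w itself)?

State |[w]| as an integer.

#0=l has no predecessor
#1=l depends on [0:l]
#2=k depends on [1:l]
#3=k depends on [2:k]
#4=m depends on [1:l]
#5=h depends on [3:k, 4:m]
#6=h depends on [5:h]
#7=m depends on [6:h]
#8=k depends on [6:h]
#9=k depends on [8:k]
#10=l depends on [7:m, 9:k]
sources: [0:l]
N(rest) = Σ N(rest − s) over sources s of rest; N(one piece) = 1:
  size 1 → [10]=1
  size 2 → [7,10]=1  [9,10]=1
  size 3 → [7,9,10]=2  [8,9,10]=1
  size 4 → [7,8,9,10]=3
  size 5 → [6,7,8,9,10]=3
  size 6 → [5,6,7,8,9,10]=3
  size 7 → [3,5,6,7,8,9,10]=3  [4,5,6,7,8,9,10]=3
  size 8 → [2,3,5,6,7,8,9,10]=3  [3,4,5,6,7,8,9,10]=6
  size 9 → [2,3,4,5,6,7,8,9,10]=9
  first=0(l) contributes 9

9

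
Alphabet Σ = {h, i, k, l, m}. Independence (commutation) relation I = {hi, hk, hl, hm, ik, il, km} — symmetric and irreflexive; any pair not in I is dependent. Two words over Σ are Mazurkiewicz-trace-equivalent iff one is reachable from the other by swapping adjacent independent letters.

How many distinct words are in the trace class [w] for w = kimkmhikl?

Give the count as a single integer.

495

0(k) covers ∅
1(i) covers ∅
2(m) covers 1:i
3(k) covers 0:k
4(m) covers 2:m
5(h) covers ∅
6(i) covers 4:m
7(k) covers 3:k
8(l) covers 4:m, 7:k
floor of heap: 0:k, 1:i, 5:h
completions by unplaced set U, small U first (add the entries for U minus each lowest piece of U):
  |U|=1: {5}:1  {6}:1  {8}:1
  |U|=2: {5,6}:2  {5,8}:2  {6,8}:2  {7,8}:1
  |U|=3: {3,7,8}:1  {4,6,8}:2  {5,6,8}:6  {5,7,8}:3  {6,7,8}:3
  |U|=4: {0,3,7,8}:1  {2,4,6,8}:2  {3,5,7,8}:4  {3,6,7,8}:4  {4,5,6,8}:8  {4,6,7,8}:5  {5,6,7,8}:12
  |U|=5: {0,3,5,7,8}:5  {0,3,6,7,8}:5  {1,2,4,6,8}:2  {2,4,5,6,8}:10  {2,4,6,7,8}:7  {3,4,6,7,8}:9  {3,5,6,7,8}:20  {4,5,6,7,8}:25
  |U|=6: {0,3,4,6,7,8}:14  {0,3,5,6,7,8}:30  {1,2,4,5,6,8}:12  {1,2,4,6,7,8}:9  {2,3,4,6,7,8}:16  {2,4,5,6,7,8}:42  {3,4,5,6,7,8}:54
  |U|=7: {0,2,3,4,6,7,8}:30  {0,3,4,5,6,7,8}:98  {1,2,3,4,6,7,8}:25  {1,2,4,5,6,7,8}:63  {2,3,4,5,6,7,8}:112
  start at 0(k): 200
  start at 1(i): 240
  start at 5(h): 55
sum over floor = 495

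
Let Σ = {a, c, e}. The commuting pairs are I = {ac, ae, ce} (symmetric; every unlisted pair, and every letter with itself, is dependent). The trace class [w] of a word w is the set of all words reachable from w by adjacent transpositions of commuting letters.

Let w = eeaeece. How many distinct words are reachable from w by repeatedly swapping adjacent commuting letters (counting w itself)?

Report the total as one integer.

#0=e has no predecessor
#1=e depends on [0:e]
#2=a has no predecessor
#3=e depends on [1:e]
#4=e depends on [3:e]
#5=c has no predecessor
#6=e depends on [4:e]
sources: [0:e, 2:a, 5:c]
N(rest) = Σ N(rest − s) over sources s of rest; N(one piece) = 1:
  size 1 → [2]=1  [5]=1  [6]=1
  size 2 → [2,5]=2  [2,6]=2  [4,6]=1  [5,6]=2
  size 3 → [2,4,6]=3  [2,5,6]=6  [3,4,6]=1  [4,5,6]=3
  size 4 → [1,3,4,6]=1  [2,3,4,6]=4  [2,4,5,6]=12  [3,4,5,6]=4
  size 5 → [0,1,3,4,6]=1  [1,2,3,4,6]=5  [1,3,4,5,6]=5  [2,3,4,5,6]=20
  first=0(e) contributes 30
  first=2(a) contributes 6
  first=5(c) contributes 6
|[w]| = 42

42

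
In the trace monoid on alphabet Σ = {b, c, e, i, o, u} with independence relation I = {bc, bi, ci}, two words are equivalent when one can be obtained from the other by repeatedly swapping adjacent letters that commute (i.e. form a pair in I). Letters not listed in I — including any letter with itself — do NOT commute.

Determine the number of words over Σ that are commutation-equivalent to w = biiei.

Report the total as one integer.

3

piece 0:b — minimal
piece 1:i — minimal
piece 2:i rests on {1:i}
piece 3:e rests on {0:b, 2:i}
piece 4:i rests on {3:e}
minimal pieces: {0:b, 1:i}
ways to finish when only these pieces remain (= sum over removing one remaining piece with nothing left below it):
  1 left: {4}→1
  2 left: {3,4}→1
  3 left: {0,3,4}→1  {2,3,4}→1
  placing 0:b first → 1 extensions
  placing 1:i first → 2 extensions
total linear extensions = 3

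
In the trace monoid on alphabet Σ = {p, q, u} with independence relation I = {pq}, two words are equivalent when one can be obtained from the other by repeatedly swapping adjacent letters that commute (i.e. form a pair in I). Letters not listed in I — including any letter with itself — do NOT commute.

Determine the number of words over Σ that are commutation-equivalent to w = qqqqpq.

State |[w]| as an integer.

6

drop 0:q onto floor
drop 1:q onto {0:q}
drop 2:q onto {1:q}
drop 3:q onto {2:q}
drop 4:p onto floor
drop 5:q onto {3:q}
ground layer = {0:q, 4:p}
drop-orders for the pieces not yet dropped (sum over which currently-grounded one goes next):
  1 to go: {4} 1  {5} 1
  2 to go: {3,5} 1  {4,5} 2
  3 to go: {2,3,5} 1  {3,4,5} 3
  4 to go: {1,2,3,5} 1  {2,3,4,5} 4
  if 0:q drops first: 5 orders
  if 4:p drops first: 1 orders
heap linearizations: 6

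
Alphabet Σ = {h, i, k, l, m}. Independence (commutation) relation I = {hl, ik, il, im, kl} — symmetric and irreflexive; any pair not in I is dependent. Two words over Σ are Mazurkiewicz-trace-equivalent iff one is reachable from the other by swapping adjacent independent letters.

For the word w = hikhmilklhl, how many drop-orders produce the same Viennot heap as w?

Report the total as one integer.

100

piece 0:h — minimal
piece 1:i rests on {0:h}
piece 2:k rests on {0:h}
piece 3:h rests on {1:i, 2:k}
piece 4:m rests on {3:h}
piece 5:i rests on {3:h}
piece 6:l rests on {4:m}
piece 7:k rests on {4:m}
piece 8:l rests on {6:l}
piece 9:h rests on {5:i, 7:k}
piece 10:l rests on {8:l}
minimal pieces: {0:h}
ways to finish when only these pieces remain (= sum over removing one remaining piece with nothing left below it):
  1 left: {9}→1  {10}→1
  2 left: {5,9}→1  {7,9}→1  {8,10}→1  {9,10}→2
  3 left: {5,7,9}→2  {5,9,10}→3  {6,8,10}→1  {7,9,10}→3  {8,9,10}→3
  4 left: {5,7,9,10}→8  {5,8,9,10}→6  {6,8,9,10}→4  {7,8,9,10}→6
  5 left: {5,6,8,9,10}→10  {5,7,8,9,10}→20  {6,7,8,9,10}→10
  6 left: {4,6,7,8,9,10}→10  {5,6,7,8,9,10}→40
  7 left: {4,5,6,7,8,9,10}→50
  8 left: {3,4,5,6,7,8,9,10}→50
  9 left: {1,3,4,5,6,7,8,9,10}→50  {2,3,4,5,6,7,8,9,10}→50
  placing 0:h first → 100 extensions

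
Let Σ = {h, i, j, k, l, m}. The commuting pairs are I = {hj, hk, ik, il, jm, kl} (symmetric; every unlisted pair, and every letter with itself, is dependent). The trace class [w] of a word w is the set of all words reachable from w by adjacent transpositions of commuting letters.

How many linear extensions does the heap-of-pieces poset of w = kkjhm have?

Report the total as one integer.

piece 0:k — minimal
piece 1:k rests on {0:k}
piece 2:j rests on {1:k}
piece 3:h — minimal
piece 4:m rests on {1:k, 3:h}
minimal pieces: {0:k, 3:h}
ways to finish when only these pieces remain (= sum over removing one remaining piece with nothing left below it):
  1 left: {2}→1  {4}→1
  2 left: {2,4}→2  {3,4}→1
  3 left: {1,2,4}→2  {2,3,4}→3
  placing 0:k first → 5 extensions
  placing 3:h first → 2 extensions
total linear extensions = 7

7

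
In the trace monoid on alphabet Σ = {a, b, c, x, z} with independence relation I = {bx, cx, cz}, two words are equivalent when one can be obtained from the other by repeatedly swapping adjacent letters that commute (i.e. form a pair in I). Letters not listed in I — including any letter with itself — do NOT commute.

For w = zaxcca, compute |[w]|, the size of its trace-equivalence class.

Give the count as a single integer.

3

piece 0:z — minimal
piece 1:a rests on {0:z}
piece 2:x rests on {1:a}
piece 3:c rests on {1:a}
piece 4:c rests on {3:c}
piece 5:a rests on {2:x, 4:c}
minimal pieces: {0:z}
ways to finish when only these pieces remain (= sum over removing one remaining piece with nothing left below it):
  1 left: {5}→1
  2 left: {2,5}→1  {4,5}→1
  3 left: {2,4,5}→2  {3,4,5}→1
  4 left: {2,3,4,5}→3
  placing 0:z first → 3 extensions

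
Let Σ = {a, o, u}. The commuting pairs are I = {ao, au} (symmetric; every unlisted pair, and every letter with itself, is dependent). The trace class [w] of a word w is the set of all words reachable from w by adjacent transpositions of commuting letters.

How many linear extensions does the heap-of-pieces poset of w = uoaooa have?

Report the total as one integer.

15

piece 0:u — minimal
piece 1:o rests on {0:u}
piece 2:a — minimal
piece 3:o rests on {1:o}
piece 4:o rests on {3:o}
piece 5:a rests on {2:a}
minimal pieces: {0:u, 2:a}
ways to finish when only these pieces remain (= sum over removing one remaining piece with nothing left below it):
  1 left: {4}→1  {5}→1
  2 left: {2,5}→1  {3,4}→1  {4,5}→2
  3 left: {1,3,4}→1  {2,4,5}→3  {3,4,5}→3
  4 left: {0,1,3,4}→1  {1,3,4,5}→4  {2,3,4,5}→6
  placing 0:u first → 10 extensions
  placing 2:a first → 5 extensions
total linear extensions = 15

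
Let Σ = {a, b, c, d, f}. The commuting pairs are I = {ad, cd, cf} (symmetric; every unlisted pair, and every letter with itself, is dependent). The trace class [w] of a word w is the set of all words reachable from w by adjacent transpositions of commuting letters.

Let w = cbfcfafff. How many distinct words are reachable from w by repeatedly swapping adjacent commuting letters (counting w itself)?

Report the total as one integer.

0(c) covers ∅
1(b) covers 0:c
2(f) covers 1:b
3(c) covers 1:b
4(f) covers 2:f
5(a) covers 3:c, 4:f
6(f) covers 5:a
7(f) covers 6:f
8(f) covers 7:f
floor of heap: 0:c
completions by unplaced set U, small U first (add the entries for U minus each lowest piece of U):
  |U|=1: {8}:1
  |U|=2: {7,8}:1
  |U|=3: {6,7,8}:1
  |U|=4: {5,6,7,8}:1
  |U|=5: {3,5,6,7,8}:1  {4,5,6,7,8}:1
  |U|=6: {2,4,5,6,7,8}:1  {3,4,5,6,7,8}:2
  |U|=7: {2,3,4,5,6,7,8}:3
  start at 0(c): 3

3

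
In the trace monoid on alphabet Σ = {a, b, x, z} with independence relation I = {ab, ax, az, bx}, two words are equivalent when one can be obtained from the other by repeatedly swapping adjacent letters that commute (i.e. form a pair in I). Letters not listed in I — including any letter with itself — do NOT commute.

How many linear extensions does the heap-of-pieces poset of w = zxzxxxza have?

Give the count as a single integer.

8

drop 0:z onto floor
drop 1:x onto {0:z}
drop 2:z onto {1:x}
drop 3:x onto {2:z}
drop 4:x onto {3:x}
drop 5:x onto {4:x}
drop 6:z onto {5:x}
drop 7:a onto floor
ground layer = {0:z, 7:a}
drop-orders for the pieces not yet dropped (sum over which currently-grounded one goes next):
  1 to go: {6} 1  {7} 1
  2 to go: {5,6} 1  {6,7} 2
  3 to go: {4,5,6} 1  {5,6,7} 3
  4 to go: {3,4,5,6} 1  {4,5,6,7} 4
  5 to go: {2,3,4,5,6} 1  {3,4,5,6,7} 5
  6 to go: {1,2,3,4,5,6} 1  {2,3,4,5,6,7} 6
  if 0:z drops first: 7 orders
  if 7:a drops first: 1 orders
heap linearizations: 8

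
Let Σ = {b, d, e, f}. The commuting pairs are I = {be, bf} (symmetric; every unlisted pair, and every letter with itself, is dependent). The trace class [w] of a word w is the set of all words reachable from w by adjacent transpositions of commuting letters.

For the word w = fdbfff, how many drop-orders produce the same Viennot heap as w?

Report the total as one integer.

piece 0:f — minimal
piece 1:d rests on {0:f}
piece 2:b rests on {1:d}
piece 3:f rests on {1:d}
piece 4:f rests on {3:f}
piece 5:f rests on {4:f}
minimal pieces: {0:f}
ways to finish when only these pieces remain (= sum over removing one remaining piece with nothing left below it):
  1 left: {2}→1  {5}→1
  2 left: {2,5}→2  {4,5}→1
  3 left: {2,4,5}→3  {3,4,5}→1
  4 left: {2,3,4,5}→4
  placing 0:f first → 4 extensions

4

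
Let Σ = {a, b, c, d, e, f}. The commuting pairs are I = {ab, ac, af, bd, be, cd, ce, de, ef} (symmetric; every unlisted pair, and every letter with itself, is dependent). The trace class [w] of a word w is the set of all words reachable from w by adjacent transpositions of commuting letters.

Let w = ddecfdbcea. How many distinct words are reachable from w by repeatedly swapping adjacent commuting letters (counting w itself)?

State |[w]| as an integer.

#0=d has no predecessor
#1=d depends on [0:d]
#2=e has no predecessor
#3=c has no predecessor
#4=f depends on [1:d, 3:c]
#5=d depends on [4:f]
#6=b depends on [4:f]
#7=c depends on [6:b]
#8=e depends on [2:e]
#9=a depends on [5:d, 8:e]
sources: [0:d, 2:e, 3:c]
N(rest) = Σ N(rest − s) over sources s of rest; N(one piece) = 1:
  size 1 → [7]=1  [9]=1
  size 2 → [5,9]=1  [6,7]=1  [7,9]=2  [8,9]=1
  size 3 → [2,8,9]=1  [5,7,9]=3  [5,8,9]=2  [6,7,9]=3  [7,8,9]=3
  size 4 → [2,5,8,9]=3  [2,7,8,9]=4  [5,6,7,9]=6  [5,7,8,9]=8  [6,7,8,9]=6
  size 5 → [2,5,7,8,9]=15  [2,6,7,8,9]=10  [4,5,6,7,9]=6  [5,6,7,8,9]=20
  size 6 → [1,4,5,6,7,9]=6  [2,5,6,7,8,9]=45  [3,4,5,6,7,9]=6  [4,5,6,7,8,9]=26
  size 7 → [0,1,4,5,6,7,9]=6  [1,3,4,5,6,7,9]=12  [1,4,5,6,7,8,9]=32  [2,4,5,6,7,8,9]=71  [3,4,5,6,7,8,9]=32
  size 8 → [0,1,3,4,5,6,7,9]=18  [0,1,4,5,6,7,8,9]=38  [1,2,4,5,6,7,8,9]=103  [1,3,4,5,6,7,8,9]=76  [2,3,4,5,6,7,8,9]=103
  first=0(d) contributes 282
  first=2(e) contributes 132
  first=3(c) contributes 141
|[w]| = 555

555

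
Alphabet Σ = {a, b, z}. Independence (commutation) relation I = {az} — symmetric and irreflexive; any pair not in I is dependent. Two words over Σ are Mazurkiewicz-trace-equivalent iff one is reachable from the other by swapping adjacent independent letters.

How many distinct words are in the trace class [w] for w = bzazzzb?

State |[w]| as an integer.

5

piece 0:b — minimal
piece 1:z rests on {0:b}
piece 2:a rests on {0:b}
piece 3:z rests on {1:z}
piece 4:z rests on {3:z}
piece 5:z rests on {4:z}
piece 6:b rests on {2:a, 5:z}
minimal pieces: {0:b}
ways to finish when only these pieces remain (= sum over removing one remaining piece with nothing left below it):
  1 left: {6}→1
  2 left: {2,6}→1  {5,6}→1
  3 left: {2,5,6}→2  {4,5,6}→1
  4 left: {2,4,5,6}→3  {3,4,5,6}→1
  5 left: {1,3,4,5,6}→1  {2,3,4,5,6}→4
  placing 0:b first → 5 extensions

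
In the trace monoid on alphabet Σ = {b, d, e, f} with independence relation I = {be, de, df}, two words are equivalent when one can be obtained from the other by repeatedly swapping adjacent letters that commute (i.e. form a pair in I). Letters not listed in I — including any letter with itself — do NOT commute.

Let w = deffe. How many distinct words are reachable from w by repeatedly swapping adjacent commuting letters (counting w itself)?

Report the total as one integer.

5

piece 0:d — minimal
piece 1:e — minimal
piece 2:f rests on {1:e}
piece 3:f rests on {2:f}
piece 4:e rests on {3:f}
minimal pieces: {0:d, 1:e}
ways to finish when only these pieces remain (= sum over removing one remaining piece with nothing left below it):
  1 left: {0}→1  {4}→1
  2 left: {0,4}→2  {3,4}→1
  3 left: {0,3,4}→3  {2,3,4}→1
  placing 0:d first → 1 extensions
  placing 1:e first → 4 extensions
total linear extensions = 5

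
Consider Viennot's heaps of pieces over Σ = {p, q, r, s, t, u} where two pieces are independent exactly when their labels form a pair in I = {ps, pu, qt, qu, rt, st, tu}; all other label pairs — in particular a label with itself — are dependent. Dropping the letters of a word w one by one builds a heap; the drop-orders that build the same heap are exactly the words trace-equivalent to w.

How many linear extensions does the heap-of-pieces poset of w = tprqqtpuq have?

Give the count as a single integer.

23

0(t) covers ∅
1(p) covers 0:t
2(r) covers 1:p
3(q) covers 2:r
4(q) covers 3:q
5(t) covers 1:p
6(p) covers 4:q, 5:t
7(u) covers 2:r
8(q) covers 6:p
floor of heap: 0:t
completions by unplaced set U, small U first (add the entries for U minus each lowest piece of U):
  |U|=1: {7}:1  {8}:1
  |U|=2: {6,8}:1  {7,8}:2
  |U|=3: {4,6,8}:1  {5,6,8}:1  {6,7,8}:3
  |U|=4: {3,4,6,8}:1  {4,5,6,8}:2  {4,6,7,8}:4  {5,6,7,8}:4
  |U|=5: {3,4,5,6,8}:3  {3,4,6,7,8}:5  {4,5,6,7,8}:10
  |U|=6: {2,3,4,6,7,8}:5  {3,4,5,6,7,8}:18
  |U|=7: {2,3,4,5,6,7,8}:23
  start at 0(t): 23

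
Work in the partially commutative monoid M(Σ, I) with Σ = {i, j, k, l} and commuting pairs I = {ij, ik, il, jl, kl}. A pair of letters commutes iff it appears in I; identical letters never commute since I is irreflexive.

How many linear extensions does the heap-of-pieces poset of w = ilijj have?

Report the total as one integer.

#0=i has no predecessor
#1=l has no predecessor
#2=i depends on [0:i]
#3=j has no predecessor
#4=j depends on [3:j]
sources: [0:i, 1:l, 3:j]
N(rest) = Σ N(rest − s) over sources s of rest; N(one piece) = 1:
  size 1 → [1]=1  [2]=1  [4]=1
  size 2 → [0,2]=1  [1,2]=2  [1,4]=2  [2,4]=2  [3,4]=1
  size 3 → [0,1,2]=3  [0,2,4]=3  [1,2,4]=6  [1,3,4]=3  [2,3,4]=3
  first=0(i) contributes 12
  first=1(l) contributes 6
  first=3(j) contributes 12
|[w]| = 30

30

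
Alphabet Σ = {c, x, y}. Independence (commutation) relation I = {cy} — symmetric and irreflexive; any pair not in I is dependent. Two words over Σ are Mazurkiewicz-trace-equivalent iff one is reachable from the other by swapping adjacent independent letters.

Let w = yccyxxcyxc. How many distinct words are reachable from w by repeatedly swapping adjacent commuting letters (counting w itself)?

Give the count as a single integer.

piece 0:y — minimal
piece 1:c — minimal
piece 2:c rests on {1:c}
piece 3:y rests on {0:y}
piece 4:x rests on {2:c, 3:y}
piece 5:x rests on {4:x}
piece 6:c rests on {5:x}
piece 7:y rests on {5:x}
piece 8:x rests on {6:c, 7:y}
piece 9:c rests on {8:x}
minimal pieces: {0:y, 1:c}
ways to finish when only these pieces remain (= sum over removing one remaining piece with nothing left below it):
  1 left: {9}→1
  2 left: {8,9}→1
  3 left: {6,8,9}→1  {7,8,9}→1
  4 left: {6,7,8,9}→2
  5 left: {5,6,7,8,9}→2
  6 left: {4,5,6,7,8,9}→2
  7 left: {2,4,5,6,7,8,9}→2  {3,4,5,6,7,8,9}→2
  8 left: {0,3,4,5,6,7,8,9}→2  {1,2,4,5,6,7,8,9}→2  {2,3,4,5,6,7,8,9}→4
  placing 0:y first → 6 extensions
  placing 1:c first → 6 extensions
total linear extensions = 12

12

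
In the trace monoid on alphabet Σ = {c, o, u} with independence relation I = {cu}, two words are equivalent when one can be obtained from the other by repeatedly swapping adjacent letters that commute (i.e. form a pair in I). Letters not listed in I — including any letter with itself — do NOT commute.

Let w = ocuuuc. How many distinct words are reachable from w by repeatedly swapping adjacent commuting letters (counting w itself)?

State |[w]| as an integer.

10

drop 0:o onto floor
drop 1:c onto {0:o}
drop 2:u onto {0:o}
drop 3:u onto {2:u}
drop 4:u onto {3:u}
drop 5:c onto {1:c}
ground layer = {0:o}
drop-orders for the pieces not yet dropped (sum over which currently-grounded one goes next):
  1 to go: {4} 1  {5} 1
  2 to go: {1,5} 1  {3,4} 1  {4,5} 2
  3 to go: {1,4,5} 3  {2,3,4} 1  {3,4,5} 3
  4 to go: {1,3,4,5} 6  {2,3,4,5} 4
  if 0:o drops first: 10 orders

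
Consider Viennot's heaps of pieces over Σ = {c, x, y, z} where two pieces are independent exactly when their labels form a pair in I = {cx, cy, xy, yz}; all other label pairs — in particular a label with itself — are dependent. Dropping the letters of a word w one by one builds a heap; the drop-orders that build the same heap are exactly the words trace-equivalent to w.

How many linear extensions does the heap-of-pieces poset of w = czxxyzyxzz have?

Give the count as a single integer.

45

drop 0:c onto floor
drop 1:z onto {0:c}
drop 2:x onto {1:z}
drop 3:x onto {2:x}
drop 4:y onto floor
drop 5:z onto {3:x}
drop 6:y onto {4:y}
drop 7:x onto {5:z}
drop 8:z onto {7:x}
drop 9:z onto {8:z}
ground layer = {0:c, 4:y}
drop-orders for the pieces not yet dropped (sum over which currently-grounded one goes next):
  1 to go: {6} 1  {9} 1
  2 to go: {4,6} 1  {6,9} 2  {8,9} 1
  3 to go: {4,6,9} 3  {6,8,9} 3  {7,8,9} 1
  4 to go: {4,6,8,9} 6  {5,7,8,9} 1  {6,7,8,9} 4
  5 to go: {3,5,7,8,9} 1  {4,6,7,8,9} 10  {5,6,7,8,9} 5
  6 to go: {2,3,5,7,8,9} 1  {3,5,6,7,8,9} 6  {4,5,6,7,8,9} 15
  7 to go: {1,2,3,5,7,8,9} 1  {2,3,5,6,7,8,9} 7  {3,4,5,6,7,8,9} 21
  8 to go: {0,1,2,3,5,7,8,9} 1  {1,2,3,5,6,7,8,9} 8  {2,3,4,5,6,7,8,9} 28
  if 0:c drops first: 36 orders
  if 4:y drops first: 9 orders
heap linearizations: 45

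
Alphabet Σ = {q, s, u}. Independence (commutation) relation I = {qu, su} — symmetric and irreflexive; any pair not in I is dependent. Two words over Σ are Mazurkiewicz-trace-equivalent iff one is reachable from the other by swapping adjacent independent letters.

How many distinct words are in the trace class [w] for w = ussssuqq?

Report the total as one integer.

#0=u has no predecessor
#1=s has no predecessor
#2=s depends on [1:s]
#3=s depends on [2:s]
#4=s depends on [3:s]
#5=u depends on [0:u]
#6=q depends on [4:s]
#7=q depends on [6:q]
sources: [0:u, 1:s]
N(rest) = Σ N(rest − s) over sources s of rest; N(one piece) = 1:
  size 1 → [5]=1  [7]=1
  size 2 → [0,5]=1  [5,7]=2  [6,7]=1
  size 3 → [0,5,7]=3  [4,6,7]=1  [5,6,7]=3
  size 4 → [0,5,6,7]=6  [3,4,6,7]=1  [4,5,6,7]=4
  size 5 → [0,4,5,6,7]=10  [2,3,4,6,7]=1  [3,4,5,6,7]=5
  size 6 → [0,3,4,5,6,7]=15  [1,2,3,4,6,7]=1  [2,3,4,5,6,7]=6
  first=0(u) contributes 7
  first=1(s) contributes 21
|[w]| = 28

28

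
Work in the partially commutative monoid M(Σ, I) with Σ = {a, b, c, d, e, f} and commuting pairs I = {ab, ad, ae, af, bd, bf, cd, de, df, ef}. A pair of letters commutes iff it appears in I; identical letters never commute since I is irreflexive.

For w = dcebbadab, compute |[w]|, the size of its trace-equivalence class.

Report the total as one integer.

540

#0=d has no predecessor
#1=c has no predecessor
#2=e depends on [1:c]
#3=b depends on [2:e]
#4=b depends on [3:b]
#5=a depends on [1:c]
#6=d depends on [0:d]
#7=a depends on [5:a]
#8=b depends on [4:b]
sources: [0:d, 1:c]
N(rest) = Σ N(rest − s) over sources s of rest; N(one piece) = 1:
  size 1 → [6]=1  [7]=1  [8]=1
  size 2 → [0,6]=1  [4,8]=1  [5,7]=1  [6,7]=2  [6,8]=2  [7,8]=2
  size 3 → [0,6,7]=3  [0,6,8]=3  [3,4,8]=1  [4,6,8]=3  [4,7,8]=3  [5,6,7]=3  [5,7,8]=3  [6,7,8]=6
  size 4 → [0,4,6,8]=6  [0,5,6,7]=6  [0,6,7,8]=12  [2,3,4,8]=1  [3,4,6,8]=4  [3,4,7,8]=4  [4,5,7,8]=6  [4,6,7,8]=12  [5,6,7,8]=12
  size 5 → [0,3,4,6,8]=10  [0,4,6,7,8]=30  [0,5,6,7,8]=30  [2,3,4,6,8]=5  [2,3,4,7,8]=5  [3,4,5,7,8]=10  [3,4,6,7,8]=20  [4,5,6,7,8]=30
  size 6 → [0,2,3,4,6,8]=15  [0,3,4,6,7,8]=60  [0,4,5,6,7,8]=90  [2,3,4,5,7,8]=15  [2,3,4,6,7,8]=30  [3,4,5,6,7,8]=60
  size 7 → [0,2,3,4,6,7,8]=105  [0,3,4,5,6,7,8]=210  [1,2,3,4,5,7,8]=15  [2,3,4,5,6,7,8]=105
  first=0(d) contributes 120
  first=1(c) contributes 420
|[w]| = 540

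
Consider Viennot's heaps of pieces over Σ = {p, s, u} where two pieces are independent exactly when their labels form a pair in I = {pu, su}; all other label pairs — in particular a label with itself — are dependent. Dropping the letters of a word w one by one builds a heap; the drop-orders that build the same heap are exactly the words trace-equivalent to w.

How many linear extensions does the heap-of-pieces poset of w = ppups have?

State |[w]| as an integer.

5

piece 0:p — minimal
piece 1:p rests on {0:p}
piece 2:u — minimal
piece 3:p rests on {1:p}
piece 4:s rests on {3:p}
minimal pieces: {0:p, 2:u}
ways to finish when only these pieces remain (= sum over removing one remaining piece with nothing left below it):
  1 left: {2}→1  {4}→1
  2 left: {2,4}→2  {3,4}→1
  3 left: {1,3,4}→1  {2,3,4}→3
  placing 0:p first → 4 extensions
  placing 2:u first → 1 extensions
total linear extensions = 5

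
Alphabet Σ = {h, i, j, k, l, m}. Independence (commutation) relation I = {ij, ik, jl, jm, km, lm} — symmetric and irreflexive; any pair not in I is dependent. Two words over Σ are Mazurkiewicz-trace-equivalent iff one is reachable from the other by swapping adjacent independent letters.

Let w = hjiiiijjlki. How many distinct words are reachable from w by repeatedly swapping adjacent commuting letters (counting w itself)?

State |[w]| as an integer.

140

drop 0:h onto floor
drop 1:j onto {0:h}
drop 2:i onto {0:h}
drop 3:i onto {2:i}
drop 4:i onto {3:i}
drop 5:i onto {4:i}
drop 6:j onto {1:j}
drop 7:j onto {6:j}
drop 8:l onto {5:i}
drop 9:k onto {7:j, 8:l}
drop 10:i onto {8:l}
ground layer = {0:h}
drop-orders for the pieces not yet dropped (sum over which currently-grounded one goes next):
  1 to go: {9} 1  {10} 1
  2 to go: {7,9} 1  {9,10} 2
  3 to go: {6,7,9} 1  {7,9,10} 3  {8,9,10} 2
  4 to go: {1,6,7,9} 1  {5,8,9,10} 2  {6,7,9,10} 4  {7,8,9,10} 5
  5 to go: {1,6,7,9,10} 5  {4,5,8,9,10} 2  {5,7,8,9,10} 7  {6,7,8,9,10} 9
  6 to go: {1,6,7,8,9,10} 14  {3,4,5,8,9,10} 2  {4,5,7,8,9,10} 9  {5,6,7,8,9,10} 16
  7 to go: {1,5,6,7,8,9,10} 30  {2,3,4,5,8,9,10} 2  {3,4,5,7,8,9,10} 11  {4,5,6,7,8,9,10} 25
  8 to go: {1,4,5,6,7,8,9,10} 55  {2,3,4,5,7,8,9,10} 13  {3,4,5,6,7,8,9,10} 36
  9 to go: {1,3,4,5,6,7,8,9,10} 91  {2,3,4,5,6,7,8,9,10} 49
  if 0:h drops first: 140 orders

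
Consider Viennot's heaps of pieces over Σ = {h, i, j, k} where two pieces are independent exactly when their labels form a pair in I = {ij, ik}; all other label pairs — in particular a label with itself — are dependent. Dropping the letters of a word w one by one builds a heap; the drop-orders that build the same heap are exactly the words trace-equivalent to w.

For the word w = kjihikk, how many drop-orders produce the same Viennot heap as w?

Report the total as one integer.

piece 0:k — minimal
piece 1:j rests on {0:k}
piece 2:i — minimal
piece 3:h rests on {1:j, 2:i}
piece 4:i rests on {3:h}
piece 5:k rests on {3:h}
piece 6:k rests on {5:k}
minimal pieces: {0:k, 2:i}
ways to finish when only these pieces remain (= sum over removing one remaining piece with nothing left below it):
  1 left: {4}→1  {6}→1
  2 left: {4,6}→2  {5,6}→1
  3 left: {4,5,6}→3
  4 left: {3,4,5,6}→3
  5 left: {1,3,4,5,6}→3  {2,3,4,5,6}→3
  placing 0:k first → 6 extensions
  placing 2:i first → 3 extensions
total linear extensions = 9

9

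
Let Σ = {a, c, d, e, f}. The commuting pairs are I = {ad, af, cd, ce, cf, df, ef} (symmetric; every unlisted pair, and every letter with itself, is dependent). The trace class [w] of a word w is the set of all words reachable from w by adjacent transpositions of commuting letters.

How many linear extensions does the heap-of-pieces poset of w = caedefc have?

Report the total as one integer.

28

drop 0:c onto floor
drop 1:a onto {0:c}
drop 2:e onto {1:a}
drop 3:d onto {2:e}
drop 4:e onto {3:d}
drop 5:f onto floor
drop 6:c onto {1:a}
ground layer = {0:c, 5:f}
drop-orders for the pieces not yet dropped (sum over which currently-grounded one goes next):
  1 to go: {4} 1  {5} 1  {6} 1
  2 to go: {3,4} 1  {4,5} 2  {4,6} 2  {5,6} 2
  3 to go: {2,3,4} 1  {3,4,5} 3  {3,4,6} 3  {4,5,6} 6
  4 to go: {2,3,4,5} 4  {2,3,4,6} 4  {3,4,5,6} 12
  5 to go: {1,2,3,4,6} 4  {2,3,4,5,6} 20
  if 0:c drops first: 24 orders
  if 5:f drops first: 4 orders
heap linearizations: 28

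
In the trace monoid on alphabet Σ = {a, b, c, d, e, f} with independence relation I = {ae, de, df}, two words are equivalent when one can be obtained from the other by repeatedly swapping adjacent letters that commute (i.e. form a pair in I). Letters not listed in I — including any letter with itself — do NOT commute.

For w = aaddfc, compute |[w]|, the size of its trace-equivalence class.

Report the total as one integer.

drop 0:a onto floor
drop 1:a onto {0:a}
drop 2:d onto {1:a}
drop 3:d onto {2:d}
drop 4:f onto {1:a}
drop 5:c onto {3:d, 4:f}
ground layer = {0:a}
drop-orders for the pieces not yet dropped (sum over which currently-grounded one goes next):
  1 to go: {5} 1
  2 to go: {3,5} 1  {4,5} 1
  3 to go: {2,3,5} 1  {3,4,5} 2
  4 to go: {2,3,4,5} 3
  if 0:a drops first: 3 orders

3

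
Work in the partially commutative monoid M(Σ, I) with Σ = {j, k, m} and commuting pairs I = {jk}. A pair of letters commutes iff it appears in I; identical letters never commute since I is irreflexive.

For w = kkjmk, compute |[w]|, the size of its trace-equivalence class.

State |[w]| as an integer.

drop 0:k onto floor
drop 1:k onto {0:k}
drop 2:j onto floor
drop 3:m onto {1:k, 2:j}
drop 4:k onto {3:m}
ground layer = {0:k, 2:j}
drop-orders for the pieces not yet dropped (sum over which currently-grounded one goes next):
  1 to go: {4} 1
  2 to go: {3,4} 1
  3 to go: {1,3,4} 1  {2,3,4} 1
  if 0:k drops first: 2 orders
  if 2:j drops first: 1 orders
heap linearizations: 3

3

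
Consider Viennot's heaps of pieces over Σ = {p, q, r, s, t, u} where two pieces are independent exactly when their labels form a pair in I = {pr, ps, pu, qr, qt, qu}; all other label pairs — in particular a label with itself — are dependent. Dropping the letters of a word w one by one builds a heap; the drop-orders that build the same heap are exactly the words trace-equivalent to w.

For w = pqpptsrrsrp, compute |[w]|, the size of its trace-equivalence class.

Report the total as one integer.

piece 0:p — minimal
piece 1:q rests on {0:p}
piece 2:p rests on {1:q}
piece 3:p rests on {2:p}
piece 4:t rests on {3:p}
piece 5:s rests on {4:t}
piece 6:r rests on {5:s}
piece 7:r rests on {6:r}
piece 8:s rests on {7:r}
piece 9:r rests on {8:s}
piece 10:p rests on {4:t}
minimal pieces: {0:p}
ways to finish when only these pieces remain (= sum over removing one remaining piece with nothing left below it):
  1 left: {9}→1  {10}→1
  2 left: {8,9}→1  {9,10}→2
  3 left: {7,8,9}→1  {8,9,10}→3
  4 left: {6,7,8,9}→1  {7,8,9,10}→4
  5 left: {5,6,7,8,9}→1  {6,7,8,9,10}→5
  6 left: {5,6,7,8,9,10}→6
  7 left: {4,5,6,7,8,9,10}→6
  8 left: {3,4,5,6,7,8,9,10}→6
  9 left: {2,3,4,5,6,7,8,9,10}→6
  placing 0:p first → 6 extensions

6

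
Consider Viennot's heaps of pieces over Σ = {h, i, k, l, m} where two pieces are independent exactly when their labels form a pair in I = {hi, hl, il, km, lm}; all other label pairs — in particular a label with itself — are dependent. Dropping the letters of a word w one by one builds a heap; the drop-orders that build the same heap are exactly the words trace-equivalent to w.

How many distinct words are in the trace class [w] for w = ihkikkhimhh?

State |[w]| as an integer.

drop 0:i onto floor
drop 1:h onto floor
drop 2:k onto {0:i, 1:h}
drop 3:i onto {2:k}
drop 4:k onto {3:i}
drop 5:k onto {4:k}
drop 6:h onto {5:k}
drop 7:i onto {5:k}
drop 8:m onto {6:h, 7:i}
drop 9:h onto {8:m}
drop 10:h onto {9:h}
ground layer = {0:i, 1:h}
drop-orders for the pieces not yet dropped (sum over which currently-grounded one goes next):
  1 to go: {10} 1
  2 to go: {9,10} 1
  3 to go: {8,9,10} 1
  4 to go: {6,8,9,10} 1  {7,8,9,10} 1
  5 to go: {6,7,8,9,10} 2
  6 to go: {5,6,7,8,9,10} 2
  7 to go: {4,5,6,7,8,9,10} 2
  8 to go: {3,4,5,6,7,8,9,10} 2
  9 to go: {2,3,4,5,6,7,8,9,10} 2
  if 0:i drops first: 2 orders
  if 1:h drops first: 2 orders
heap linearizations: 4

4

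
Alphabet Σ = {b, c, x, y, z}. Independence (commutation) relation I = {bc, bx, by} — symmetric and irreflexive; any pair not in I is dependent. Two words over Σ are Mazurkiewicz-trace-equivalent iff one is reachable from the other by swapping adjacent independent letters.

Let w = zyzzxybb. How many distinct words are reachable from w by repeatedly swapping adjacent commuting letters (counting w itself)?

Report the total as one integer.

6

drop 0:z onto floor
drop 1:y onto {0:z}
drop 2:z onto {1:y}
drop 3:z onto {2:z}
drop 4:x onto {3:z}
drop 5:y onto {4:x}
drop 6:b onto {3:z}
drop 7:b onto {6:b}
ground layer = {0:z}
drop-orders for the pieces not yet dropped (sum over which currently-grounded one goes next):
  1 to go: {5} 1  {7} 1
  2 to go: {4,5} 1  {5,7} 2  {6,7} 1
  3 to go: {4,5,7} 3  {5,6,7} 3
  4 to go: {4,5,6,7} 6
  5 to go: {3,4,5,6,7} 6
  6 to go: {2,3,4,5,6,7} 6
  if 0:z drops first: 6 orders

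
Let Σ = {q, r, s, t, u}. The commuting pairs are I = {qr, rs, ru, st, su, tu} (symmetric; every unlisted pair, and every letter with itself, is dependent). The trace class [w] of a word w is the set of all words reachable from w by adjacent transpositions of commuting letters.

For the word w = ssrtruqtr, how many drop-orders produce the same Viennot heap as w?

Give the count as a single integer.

90

0(s) covers ∅
1(s) covers 0:s
2(r) covers ∅
3(t) covers 2:r
4(r) covers 3:t
5(u) covers ∅
6(q) covers 1:s, 3:t, 5:u
7(t) covers 4:r, 6:q
8(r) covers 7:t
floor of heap: 0:s, 2:r, 5:u
completions by unplaced set U, small U first (add the entries for U minus each lowest piece of U):
  |U|=1: {8}:1
  |U|=2: {7,8}:1
  |U|=3: {4,7,8}:1  {6,7,8}:1
  |U|=4: {1,6,7,8}:1  {4,6,7,8}:2  {5,6,7,8}:1
  |U|=5: {0,1,6,7,8}:1  {1,4,6,7,8}:3  {1,5,6,7,8}:2  {3,4,6,7,8}:2  {4,5,6,7,8}:3
  |U|=6: {0,1,4,6,7,8}:4  {0,1,5,6,7,8}:3  {1,3,4,6,7,8}:5  {1,4,5,6,7,8}:8  {2,3,4,6,7,8}:2  {3,4,5,6,7,8}:5
  |U|=7: {0,1,3,4,6,7,8}:9  {0,1,4,5,6,7,8}:15  {1,2,3,4,6,7,8}:7  {1,3,4,5,6,7,8}:18  {2,3,4,5,6,7,8}:7
  start at 0(s): 32
  start at 2(r): 42
  start at 5(u): 16
sum over floor = 90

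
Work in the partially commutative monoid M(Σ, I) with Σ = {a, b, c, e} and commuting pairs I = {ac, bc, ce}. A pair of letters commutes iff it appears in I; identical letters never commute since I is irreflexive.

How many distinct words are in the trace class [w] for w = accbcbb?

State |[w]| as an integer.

0(a) covers ∅
1(c) covers ∅
2(c) covers 1:c
3(b) covers 0:a
4(c) covers 2:c
5(b) covers 3:b
6(b) covers 5:b
floor of heap: 0:a, 1:c
completions by unplaced set U, small U first (add the entries for U minus each lowest piece of U):
  |U|=1: {4}:1  {6}:1
  |U|=2: {2,4}:1  {4,6}:2  {5,6}:1
  |U|=3: {1,2,4}:1  {2,4,6}:3  {3,5,6}:1  {4,5,6}:3
  |U|=4: {0,3,5,6}:1  {1,2,4,6}:4  {2,4,5,6}:6  {3,4,5,6}:4
  |U|=5: {0,3,4,5,6}:5  {1,2,4,5,6}:10  {2,3,4,5,6}:10
  start at 0(a): 20
  start at 1(c): 15
sum over floor = 35

35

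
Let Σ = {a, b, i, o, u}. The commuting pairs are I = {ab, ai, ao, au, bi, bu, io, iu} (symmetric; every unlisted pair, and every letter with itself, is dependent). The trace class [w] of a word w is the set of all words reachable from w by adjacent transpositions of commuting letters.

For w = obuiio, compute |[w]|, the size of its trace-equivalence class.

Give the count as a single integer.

30

0(o) covers ∅
1(b) covers 0:o
2(u) covers 0:o
3(i) covers ∅
4(i) covers 3:i
5(o) covers 1:b, 2:u
floor of heap: 0:o, 3:i
completions by unplaced set U, small U first (add the entries for U minus each lowest piece of U):
  |U|=1: {4}:1  {5}:1
  |U|=2: {1,5}:1  {2,5}:1  {3,4}:1  {4,5}:2
  |U|=3: {1,2,5}:2  {1,4,5}:3  {2,4,5}:3  {3,4,5}:3
  |U|=4: {0,1,2,5}:2  {1,2,4,5}:8  {1,3,4,5}:6  {2,3,4,5}:6
  start at 0(o): 20
  start at 3(i): 10
sum over floor = 30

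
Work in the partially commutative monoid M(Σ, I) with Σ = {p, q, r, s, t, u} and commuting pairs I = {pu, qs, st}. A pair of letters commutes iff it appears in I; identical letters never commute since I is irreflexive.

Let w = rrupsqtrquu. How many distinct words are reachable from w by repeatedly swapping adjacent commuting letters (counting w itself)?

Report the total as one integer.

piece 0:r — minimal
piece 1:r rests on {0:r}
piece 2:u rests on {1:r}
piece 3:p rests on {1:r}
piece 4:s rests on {2:u, 3:p}
piece 5:q rests on {2:u, 3:p}
piece 6:t rests on {5:q}
piece 7:r rests on {4:s, 6:t}
piece 8:q rests on {7:r}
piece 9:u rests on {8:q}
piece 10:u rests on {9:u}
minimal pieces: {0:r}
ways to finish when only these pieces remain (= sum over removing one remaining piece with nothing left below it):
  1 left: {10}→1
  2 left: {9,10}→1
  3 left: {8,9,10}→1
  4 left: {7,8,9,10}→1
  5 left: {4,7,8,9,10}→1  {6,7,8,9,10}→1
  6 left: {4,6,7,8,9,10}→2  {5,6,7,8,9,10}→1
  7 left: {4,5,6,7,8,9,10}→3
  8 left: {2,4,5,6,7,8,9,10}→3  {3,4,5,6,7,8,9,10}→3
  9 left: {2,3,4,5,6,7,8,9,10}→6
  placing 0:r first → 6 extensions

6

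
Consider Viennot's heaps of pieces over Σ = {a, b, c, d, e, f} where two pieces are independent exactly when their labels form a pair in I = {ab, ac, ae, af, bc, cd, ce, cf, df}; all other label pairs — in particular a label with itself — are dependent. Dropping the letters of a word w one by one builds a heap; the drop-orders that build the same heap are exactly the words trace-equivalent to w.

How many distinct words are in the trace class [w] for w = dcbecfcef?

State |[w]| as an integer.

84

drop 0:d onto floor
drop 1:c onto floor
drop 2:b onto {0:d}
drop 3:e onto {2:b}
drop 4:c onto {1:c}
drop 5:f onto {3:e}
drop 6:c onto {4:c}
drop 7:e onto {5:f}
drop 8:f onto {7:e}
ground layer = {0:d, 1:c}
drop-orders for the pieces not yet dropped (sum over which currently-grounded one goes next):
  1 to go: {6} 1  {8} 1
  2 to go: {4,6} 1  {6,8} 2  {7,8} 1
  3 to go: {1,4,6} 1  {4,6,8} 3  {5,7,8} 1  {6,7,8} 3
  4 to go: {1,4,6,8} 4  {3,5,7,8} 1  {4,6,7,8} 6  {5,6,7,8} 4
  5 to go: {1,4,6,7,8} 10  {2,3,5,7,8} 1  {3,5,6,7,8} 5  {4,5,6,7,8} 10
  6 to go: {0,2,3,5,7,8} 1  {1,4,5,6,7,8} 20  {2,3,5,6,7,8} 6  {3,4,5,6,7,8} 15
  7 to go: {0,2,3,5,6,7,8} 7  {1,3,4,5,6,7,8} 35  {2,3,4,5,6,7,8} 21
  if 0:d drops first: 56 orders
  if 1:c drops first: 28 orders
heap linearizations: 84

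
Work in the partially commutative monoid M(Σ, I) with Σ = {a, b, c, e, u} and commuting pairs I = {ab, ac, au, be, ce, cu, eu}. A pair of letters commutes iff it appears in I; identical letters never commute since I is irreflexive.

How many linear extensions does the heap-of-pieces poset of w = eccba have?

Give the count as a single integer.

10

piece 0:e — minimal
piece 1:c — minimal
piece 2:c rests on {1:c}
piece 3:b rests on {2:c}
piece 4:a rests on {0:e}
minimal pieces: {0:e, 1:c}
ways to finish when only these pieces remain (= sum over removing one remaining piece with nothing left below it):
  1 left: {3}→1  {4}→1
  2 left: {0,4}→1  {2,3}→1  {3,4}→2
  3 left: {0,3,4}→3  {1,2,3}→1  {2,3,4}→3
  placing 0:e first → 4 extensions
  placing 1:c first → 6 extensions
total linear extensions = 10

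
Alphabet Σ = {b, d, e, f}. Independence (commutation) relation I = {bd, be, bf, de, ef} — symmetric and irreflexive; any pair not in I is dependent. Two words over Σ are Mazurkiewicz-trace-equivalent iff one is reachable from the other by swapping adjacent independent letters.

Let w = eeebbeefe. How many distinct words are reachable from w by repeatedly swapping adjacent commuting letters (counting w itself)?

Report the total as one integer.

#0=e has no predecessor
#1=e depends on [0:e]
#2=e depends on [1:e]
#3=b has no predecessor
#4=b depends on [3:b]
#5=e depends on [2:e]
#6=e depends on [5:e]
#7=f has no predecessor
#8=e depends on [6:e]
sources: [0:e, 3:b, 7:f]
N(rest) = Σ N(rest − s) over sources s of rest; N(one piece) = 1:
  size 1 → [4]=1  [7]=1  [8]=1
  size 2 → [3,4]=1  [4,7]=2  [4,8]=2  [6,8]=1  [7,8]=2
  size 3 → [3,4,7]=3  [3,4,8]=3  [4,6,8]=3  [4,7,8]=6  [5,6,8]=1  [6,7,8]=3
  size 4 → [2,5,6,8]=1  [3,4,6,8]=6  [3,4,7,8]=12  [4,5,6,8]=4  [4,6,7,8]=12  [5,6,7,8]=4
  size 5 → [1,2,5,6,8]=1  [2,4,5,6,8]=5  [2,5,6,7,8]=5  [3,4,5,6,8]=10  [3,4,6,7,8]=30  [4,5,6,7,8]=20
  size 6 → [0,1,2,5,6,8]=1  [1,2,4,5,6,8]=6  [1,2,5,6,7,8]=6  [2,3,4,5,6,8]=15  [2,4,5,6,7,8]=30  [3,4,5,6,7,8]=60
  size 7 → [0,1,2,4,5,6,8]=7  [0,1,2,5,6,7,8]=7  [1,2,3,4,5,6,8]=21  [1,2,4,5,6,7,8]=42  [2,3,4,5,6,7,8]=105
  first=0(e) contributes 168
  first=3(b) contributes 56
  first=7(f) contributes 28
|[w]| = 252

252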